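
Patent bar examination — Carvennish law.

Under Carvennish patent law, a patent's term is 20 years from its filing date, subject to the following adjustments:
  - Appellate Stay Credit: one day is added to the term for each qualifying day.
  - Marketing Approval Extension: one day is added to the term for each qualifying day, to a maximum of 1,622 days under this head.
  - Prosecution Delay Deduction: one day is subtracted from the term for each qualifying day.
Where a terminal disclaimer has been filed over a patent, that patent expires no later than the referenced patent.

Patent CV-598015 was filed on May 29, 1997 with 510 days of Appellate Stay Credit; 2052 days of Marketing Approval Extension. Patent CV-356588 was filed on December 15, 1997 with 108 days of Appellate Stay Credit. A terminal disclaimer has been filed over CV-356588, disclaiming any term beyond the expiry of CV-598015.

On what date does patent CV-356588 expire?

Natural term of CV-356588:
  Base: filing + 20 years → 15 December 2017.
  Appellate Stay Credit: +108 days → 2 April 2018.
Expiry of referenced patent CV-598015:
  Base: filing + 20 years → 29 May 2017.
  Appellate Stay Credit: +510 days → 21 October 2018.
  Marketing Approval Extension: 2052 days claimed exceeds the 1622-day cap, so +1622 days → 31 March 2023.
Terminal disclaimer: CV-356588 expires on the earlier of 2 April 2018 and 31 March 2023.

April 2, 2018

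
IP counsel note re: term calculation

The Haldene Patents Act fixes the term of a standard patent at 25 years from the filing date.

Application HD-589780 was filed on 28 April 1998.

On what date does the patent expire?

April 28, 2023

Filing date + 25 years → 28 April 2023.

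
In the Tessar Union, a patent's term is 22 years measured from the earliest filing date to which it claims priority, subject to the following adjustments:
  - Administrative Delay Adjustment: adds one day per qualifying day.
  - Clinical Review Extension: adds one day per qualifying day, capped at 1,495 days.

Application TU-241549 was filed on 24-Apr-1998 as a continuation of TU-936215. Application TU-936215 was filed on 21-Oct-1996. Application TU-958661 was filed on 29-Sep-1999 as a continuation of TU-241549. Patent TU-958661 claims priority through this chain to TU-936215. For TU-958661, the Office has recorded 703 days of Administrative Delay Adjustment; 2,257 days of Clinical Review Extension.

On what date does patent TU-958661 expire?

Earliest priority filing: 21 October 1996.
Base term: 21 October 1996 + 22 years → 21 October 2018.
Administrative Delay Adjustment: +703 days → 23 September 2020.
Clinical Review Extension: 2257 days claimed exceeds the 1495-day cap, so +1495 days → 27 October 2024.

2024-10-27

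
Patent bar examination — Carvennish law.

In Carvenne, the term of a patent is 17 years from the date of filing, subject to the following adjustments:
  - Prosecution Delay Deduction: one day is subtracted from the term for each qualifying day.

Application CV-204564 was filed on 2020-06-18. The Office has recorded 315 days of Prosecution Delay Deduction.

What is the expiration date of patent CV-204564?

August 7, 2036

Base term: filing date + 17 years → 18 June 2037.
Prosecution Delay Deduction: −315 days → 7 August 2036.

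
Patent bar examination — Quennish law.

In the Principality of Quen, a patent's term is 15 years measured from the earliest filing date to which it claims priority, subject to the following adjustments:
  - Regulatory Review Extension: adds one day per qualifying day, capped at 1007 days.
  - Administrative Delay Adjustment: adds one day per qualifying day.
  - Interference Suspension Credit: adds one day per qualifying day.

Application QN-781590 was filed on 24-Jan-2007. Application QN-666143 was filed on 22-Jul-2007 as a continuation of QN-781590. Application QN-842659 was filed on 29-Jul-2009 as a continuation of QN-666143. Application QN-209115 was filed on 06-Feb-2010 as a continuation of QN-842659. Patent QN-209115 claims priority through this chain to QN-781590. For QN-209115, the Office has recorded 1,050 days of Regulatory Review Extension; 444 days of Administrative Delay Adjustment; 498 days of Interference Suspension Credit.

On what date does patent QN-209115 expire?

2027-05-27

Earliest priority filing: 24 January 2007.
Base term: 24 January 2007 + 15 years → 24 January 2022.
Regulatory Review Extension: 1050 days claimed exceeds the 1007-day cap, so +1007 days → 27 October 2024.
Administrative Delay Adjustment: +444 days → 14 January 2026.
Interference Suspension Credit: +498 days → 27 May 2027.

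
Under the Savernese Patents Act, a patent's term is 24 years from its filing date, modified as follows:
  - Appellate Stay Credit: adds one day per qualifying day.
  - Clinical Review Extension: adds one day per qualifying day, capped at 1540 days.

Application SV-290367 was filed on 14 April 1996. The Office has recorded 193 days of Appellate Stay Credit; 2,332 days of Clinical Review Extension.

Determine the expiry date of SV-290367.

Base term: filing date + 24 years → 14 April 2020.
Appellate Stay Credit: +193 days → 24 October 2020.
Clinical Review Extension: 2332 days claimed exceeds the 1540-day cap, so +1540 days → 11 January 2025.

January 11, 2025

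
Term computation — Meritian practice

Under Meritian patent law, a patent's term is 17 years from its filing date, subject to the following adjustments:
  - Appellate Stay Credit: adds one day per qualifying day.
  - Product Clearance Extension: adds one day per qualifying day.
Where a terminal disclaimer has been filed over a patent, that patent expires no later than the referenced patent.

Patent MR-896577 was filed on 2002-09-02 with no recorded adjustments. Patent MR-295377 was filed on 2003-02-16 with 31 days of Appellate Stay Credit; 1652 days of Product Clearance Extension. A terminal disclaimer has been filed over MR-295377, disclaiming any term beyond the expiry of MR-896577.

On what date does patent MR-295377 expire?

2019-09-02

Natural term of MR-295377:
  Base: filing + 17 years → 16 February 2020.
  Appellate Stay Credit: +31 days → 18 March 2020.
  Product Clearance Extension: +1652 days → 25 September 2024.
Expiry of referenced patent MR-896577:
  Base: filing + 17 years → 2 September 2019.
Terminal disclaimer: MR-295377 expires on the earlier of 25 September 2024 and 2 September 2019.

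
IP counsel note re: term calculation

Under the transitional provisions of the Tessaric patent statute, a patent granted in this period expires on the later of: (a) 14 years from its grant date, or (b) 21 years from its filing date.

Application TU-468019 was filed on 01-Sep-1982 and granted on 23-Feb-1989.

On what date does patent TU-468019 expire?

2003-09-01

(a) grant + 14 years → 23 February 2003.
(b) filing + 21 years → 1 September 2003.
Later of the two: 1 September 2003.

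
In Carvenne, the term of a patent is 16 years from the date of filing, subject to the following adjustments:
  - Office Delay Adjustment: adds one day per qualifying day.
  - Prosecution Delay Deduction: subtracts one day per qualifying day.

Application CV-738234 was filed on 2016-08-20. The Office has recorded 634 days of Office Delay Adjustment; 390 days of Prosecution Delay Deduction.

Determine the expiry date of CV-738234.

April 21, 2033

Base term: filing date + 16 years → 20 August 2032.
Office Delay Adjustment: +634 days → 16 May 2034.
Prosecution Delay Deduction: −390 days → 21 April 2033.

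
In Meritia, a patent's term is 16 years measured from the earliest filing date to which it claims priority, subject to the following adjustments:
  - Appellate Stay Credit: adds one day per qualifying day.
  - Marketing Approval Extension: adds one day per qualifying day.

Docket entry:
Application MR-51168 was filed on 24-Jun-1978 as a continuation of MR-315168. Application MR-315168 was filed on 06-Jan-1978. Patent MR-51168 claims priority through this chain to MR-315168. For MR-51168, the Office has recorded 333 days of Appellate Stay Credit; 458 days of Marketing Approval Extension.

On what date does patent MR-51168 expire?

Earliest priority filing: 6 January 1978.
Base term: 6 January 1978 + 16 years → 6 January 1994.
Appellate Stay Credit: +333 days → 5 December 1994.
Marketing Approval Extension: +458 days → 7 March 1996.

March 7, 1996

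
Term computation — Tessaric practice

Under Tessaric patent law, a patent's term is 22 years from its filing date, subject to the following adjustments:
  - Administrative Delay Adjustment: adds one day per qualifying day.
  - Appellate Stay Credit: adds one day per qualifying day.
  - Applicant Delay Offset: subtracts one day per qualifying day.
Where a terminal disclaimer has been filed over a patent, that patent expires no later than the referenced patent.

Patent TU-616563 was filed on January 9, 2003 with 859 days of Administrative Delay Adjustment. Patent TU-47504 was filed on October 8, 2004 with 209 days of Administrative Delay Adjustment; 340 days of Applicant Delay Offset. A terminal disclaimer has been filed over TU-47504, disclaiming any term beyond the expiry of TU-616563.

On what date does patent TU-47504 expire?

May 30, 2026

Natural term of TU-47504:
  Base: filing + 22 years → 8 October 2026.
  Administrative Delay Adjustment: +209 days → 5 May 2027.
  Applicant Delay Offset: −340 days → 30 May 2026.
Expiry of referenced patent TU-616563:
  Base: filing + 22 years → 9 January 2025.
  Administrative Delay Adjustment: +859 days → 18 May 2027.
Terminal disclaimer: TU-47504 expires on the earlier of 30 May 2026 and 18 May 2027.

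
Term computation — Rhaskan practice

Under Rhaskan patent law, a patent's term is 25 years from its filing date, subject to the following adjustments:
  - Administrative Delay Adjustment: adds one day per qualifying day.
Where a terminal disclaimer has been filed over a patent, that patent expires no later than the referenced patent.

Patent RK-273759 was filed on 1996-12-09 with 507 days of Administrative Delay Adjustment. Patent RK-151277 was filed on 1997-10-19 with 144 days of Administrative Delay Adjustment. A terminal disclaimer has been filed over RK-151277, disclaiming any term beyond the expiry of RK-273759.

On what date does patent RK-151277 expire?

2023-03-12

Natural term of RK-151277:
  Base: filing + 25 years → 19 October 2022.
  Administrative Delay Adjustment: +144 days → 12 March 2023.
Expiry of referenced patent RK-273759:
  Base: filing + 25 years → 9 December 2021.
  Administrative Delay Adjustment: +507 days → 30 April 2023.
Terminal disclaimer: RK-151277 expires on the earlier of 12 March 2023 and 30 April 2023.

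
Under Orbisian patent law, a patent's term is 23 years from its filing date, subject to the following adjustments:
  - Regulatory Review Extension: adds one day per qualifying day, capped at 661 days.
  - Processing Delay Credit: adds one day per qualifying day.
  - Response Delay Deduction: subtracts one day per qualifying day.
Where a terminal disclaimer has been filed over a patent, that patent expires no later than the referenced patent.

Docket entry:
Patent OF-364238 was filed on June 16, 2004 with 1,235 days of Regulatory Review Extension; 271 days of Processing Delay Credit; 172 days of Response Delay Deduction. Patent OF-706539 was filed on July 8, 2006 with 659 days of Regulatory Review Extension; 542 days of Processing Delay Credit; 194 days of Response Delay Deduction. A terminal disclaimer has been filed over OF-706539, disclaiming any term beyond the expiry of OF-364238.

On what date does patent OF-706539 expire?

July 15, 2029

Natural term of OF-706539:
  Base: filing + 23 years → 8 July 2029.
  Regulatory Review Extension: 659 days (within the 661-day cap) → +659 days → 28 April 2031.
  Processing Delay Credit: +542 days → 21 October 2032.
  Response Delay Deduction: −194 days → 10 April 2032.
Expiry of referenced patent OF-364238:
  Base: filing + 23 years → 16 June 2027.
  Regulatory Review Extension: 1235 days claimed exceeds the 661-day cap, so +661 days → 7 April 2029.
  Processing Delay Credit: +271 days → 3 January 2030.
  Response Delay Deduction: −172 days → 15 July 2029.
Terminal disclaimer: OF-706539 expires on the earlier of 10 April 2032 and 15 July 2029.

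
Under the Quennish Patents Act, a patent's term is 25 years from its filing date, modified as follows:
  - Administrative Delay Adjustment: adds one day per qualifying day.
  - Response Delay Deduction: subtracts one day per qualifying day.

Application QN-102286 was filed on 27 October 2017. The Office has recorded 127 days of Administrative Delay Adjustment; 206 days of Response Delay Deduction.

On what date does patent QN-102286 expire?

Base term: filing date + 25 years → 27 October 2042.
Administrative Delay Adjustment: +127 days → 3 March 2043.
Response Delay Deduction: −206 days → 9 August 2042.

2042-08-09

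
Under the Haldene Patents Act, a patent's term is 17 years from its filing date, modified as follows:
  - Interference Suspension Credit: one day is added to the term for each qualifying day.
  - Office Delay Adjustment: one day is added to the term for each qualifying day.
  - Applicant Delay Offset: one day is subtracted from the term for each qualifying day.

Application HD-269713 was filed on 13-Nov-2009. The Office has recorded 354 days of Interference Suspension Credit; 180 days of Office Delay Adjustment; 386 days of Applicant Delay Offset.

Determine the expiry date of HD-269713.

April 10, 2027

Base term: filing date + 17 years → 13 November 2026.
Interference Suspension Credit: +354 days → 2 November 2027.
Office Delay Adjustment: +180 days → 30 April 2028.
Applicant Delay Offset: −386 days → 10 April 2027.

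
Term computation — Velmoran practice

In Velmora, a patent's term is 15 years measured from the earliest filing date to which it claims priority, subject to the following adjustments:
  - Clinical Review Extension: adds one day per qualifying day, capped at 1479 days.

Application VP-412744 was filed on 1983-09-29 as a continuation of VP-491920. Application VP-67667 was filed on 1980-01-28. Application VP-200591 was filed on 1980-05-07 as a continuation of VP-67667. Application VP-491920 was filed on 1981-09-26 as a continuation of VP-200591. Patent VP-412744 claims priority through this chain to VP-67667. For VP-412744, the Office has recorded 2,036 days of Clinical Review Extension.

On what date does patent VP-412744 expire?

Earliest priority filing: 28 January 1980.
Base term: 28 January 1980 + 15 years → 28 January 1995.
Clinical Review Extension: 2036 days claimed exceeds the 1479-day cap, so +1479 days → 15 February 1999.

1999-02-15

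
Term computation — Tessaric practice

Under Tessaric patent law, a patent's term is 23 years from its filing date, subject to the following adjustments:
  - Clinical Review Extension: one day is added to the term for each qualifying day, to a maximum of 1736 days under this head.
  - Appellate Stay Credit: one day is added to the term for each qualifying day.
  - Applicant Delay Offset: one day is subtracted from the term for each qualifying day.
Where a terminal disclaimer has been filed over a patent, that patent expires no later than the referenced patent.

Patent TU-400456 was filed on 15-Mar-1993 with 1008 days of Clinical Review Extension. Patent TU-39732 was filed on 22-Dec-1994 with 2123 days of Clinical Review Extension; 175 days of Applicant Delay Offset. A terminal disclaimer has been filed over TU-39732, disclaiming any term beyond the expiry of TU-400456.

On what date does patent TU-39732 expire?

December 18, 2018

Natural term of TU-39732:
  Base: filing + 23 years → 22 December 2017.
  Clinical Review Extension: 2123 days claimed exceeds the 1736-day cap, so +1736 days → 23 September 2022.
  Applicant Delay Offset: −175 days → 1 April 2022.
Expiry of referenced patent TU-400456:
  Base: filing + 23 years → 15 March 2016.
  Clinical Review Extension: 1008 days (within the 1736-day cap) → +1008 days → 18 December 2018.
Terminal disclaimer: TU-39732 expires on the earlier of 1 April 2022 and 18 December 2018.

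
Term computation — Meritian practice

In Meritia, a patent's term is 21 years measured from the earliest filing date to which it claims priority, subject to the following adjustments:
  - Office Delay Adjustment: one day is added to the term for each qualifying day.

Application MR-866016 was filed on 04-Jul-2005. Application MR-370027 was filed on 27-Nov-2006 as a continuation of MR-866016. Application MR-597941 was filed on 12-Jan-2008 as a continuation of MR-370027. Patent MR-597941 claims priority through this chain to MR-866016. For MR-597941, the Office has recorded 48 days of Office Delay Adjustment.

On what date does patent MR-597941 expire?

Earliest priority filing: 4 July 2005.
Base term: 4 July 2005 + 21 years → 4 July 2026.
Office Delay Adjustment: +48 days → 21 August 2026.

2026-08-21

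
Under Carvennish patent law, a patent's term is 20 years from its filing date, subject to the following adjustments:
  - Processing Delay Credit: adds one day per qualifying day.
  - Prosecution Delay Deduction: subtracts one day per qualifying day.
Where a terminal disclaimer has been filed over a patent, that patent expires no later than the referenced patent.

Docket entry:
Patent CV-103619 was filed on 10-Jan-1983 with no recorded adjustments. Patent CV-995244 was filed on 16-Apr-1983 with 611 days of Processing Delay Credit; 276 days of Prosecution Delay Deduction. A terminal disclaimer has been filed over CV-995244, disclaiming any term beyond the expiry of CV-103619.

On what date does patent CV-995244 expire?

Natural term of CV-995244:
  Base: filing + 20 years → 16 April 2003.
  Processing Delay Credit: +611 days → 17 December 2004.
  Prosecution Delay Deduction: −276 days → 16 March 2004.
Expiry of referenced patent CV-103619:
  Base: filing + 20 years → 10 January 2003.
Terminal disclaimer: CV-995244 expires on the earlier of 16 March 2004 and 10 January 2003.

January 10, 2003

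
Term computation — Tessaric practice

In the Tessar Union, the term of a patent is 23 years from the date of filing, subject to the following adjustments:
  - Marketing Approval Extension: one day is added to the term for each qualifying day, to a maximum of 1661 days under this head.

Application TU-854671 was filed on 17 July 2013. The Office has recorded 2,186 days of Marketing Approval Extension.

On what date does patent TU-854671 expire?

Base term: filing date + 23 years → 17 July 2036.
Marketing Approval Extension: 2186 days claimed exceeds the 1661-day cap, so +1661 days → 2 February 2041.

2041-02-02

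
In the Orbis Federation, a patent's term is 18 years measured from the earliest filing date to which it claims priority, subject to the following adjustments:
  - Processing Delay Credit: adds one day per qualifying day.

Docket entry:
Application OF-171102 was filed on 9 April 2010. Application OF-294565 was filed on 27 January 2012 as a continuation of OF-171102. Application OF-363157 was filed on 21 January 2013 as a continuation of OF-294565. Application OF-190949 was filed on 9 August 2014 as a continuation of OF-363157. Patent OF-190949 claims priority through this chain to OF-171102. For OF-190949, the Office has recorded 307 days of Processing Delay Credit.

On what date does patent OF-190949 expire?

Earliest priority filing: 9 April 2010.
Base term: 9 April 2010 + 18 years → 9 April 2028.
Processing Delay Credit: +307 days → 10 February 2029.

February 10, 2029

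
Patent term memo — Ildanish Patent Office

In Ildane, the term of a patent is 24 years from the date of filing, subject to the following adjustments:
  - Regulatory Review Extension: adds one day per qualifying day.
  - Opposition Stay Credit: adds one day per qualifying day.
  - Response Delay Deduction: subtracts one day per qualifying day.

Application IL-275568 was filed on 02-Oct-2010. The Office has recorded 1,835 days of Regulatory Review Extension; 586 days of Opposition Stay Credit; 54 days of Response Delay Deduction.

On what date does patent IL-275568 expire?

Base term: filing date + 24 years → 2 October 2034.
Regulatory Review Extension: +1835 days → 11 October 2039.
Opposition Stay Credit: +586 days → 19 May 2041.
Response Delay Deduction: −54 days → 26 March 2041.

2041-03-26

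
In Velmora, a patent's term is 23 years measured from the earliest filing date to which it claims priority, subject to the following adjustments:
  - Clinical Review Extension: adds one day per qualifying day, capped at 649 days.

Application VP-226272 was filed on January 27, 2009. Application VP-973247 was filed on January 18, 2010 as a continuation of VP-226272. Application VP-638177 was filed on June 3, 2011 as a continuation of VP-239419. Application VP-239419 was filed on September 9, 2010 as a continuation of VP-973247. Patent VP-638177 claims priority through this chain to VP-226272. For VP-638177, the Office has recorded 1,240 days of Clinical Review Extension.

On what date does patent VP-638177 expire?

Earliest priority filing: 27 January 2009.
Base term: 27 January 2009 + 23 years → 27 January 2032.
Clinical Review Extension: 1240 days claimed exceeds the 649-day cap, so +649 days → 6 November 2033.

November 6, 2033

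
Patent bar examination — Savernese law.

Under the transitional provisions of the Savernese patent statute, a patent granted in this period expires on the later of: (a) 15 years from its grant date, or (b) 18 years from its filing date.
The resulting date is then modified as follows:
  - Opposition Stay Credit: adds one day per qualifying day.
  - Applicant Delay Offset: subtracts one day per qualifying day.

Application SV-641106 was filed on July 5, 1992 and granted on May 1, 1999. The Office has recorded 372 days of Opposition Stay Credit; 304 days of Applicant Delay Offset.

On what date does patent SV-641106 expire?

July 8, 2014

(a) grant + 15 years → 1 May 2014.
(b) filing + 18 years → 5 July 2010.
Later of the two: 1 May 2014.
Opposition Stay Credit: +372 days → 8 May 2015.
Applicant Delay Offset: −304 days → 8 July 2014.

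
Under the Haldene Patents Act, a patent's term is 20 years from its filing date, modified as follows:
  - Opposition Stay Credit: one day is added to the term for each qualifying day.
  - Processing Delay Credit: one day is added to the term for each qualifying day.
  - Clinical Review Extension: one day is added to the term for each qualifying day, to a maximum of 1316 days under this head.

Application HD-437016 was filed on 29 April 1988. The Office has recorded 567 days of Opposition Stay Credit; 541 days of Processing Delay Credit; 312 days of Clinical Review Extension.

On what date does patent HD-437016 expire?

Base term: filing date + 20 years → 29 April 2008.
Opposition Stay Credit: +567 days → 17 November 2009.
Processing Delay Credit: +541 days → 12 May 2011.
Clinical Review Extension: 312 days (within the 1316-day cap) → +312 days → 19 March 2012.

2012-03-19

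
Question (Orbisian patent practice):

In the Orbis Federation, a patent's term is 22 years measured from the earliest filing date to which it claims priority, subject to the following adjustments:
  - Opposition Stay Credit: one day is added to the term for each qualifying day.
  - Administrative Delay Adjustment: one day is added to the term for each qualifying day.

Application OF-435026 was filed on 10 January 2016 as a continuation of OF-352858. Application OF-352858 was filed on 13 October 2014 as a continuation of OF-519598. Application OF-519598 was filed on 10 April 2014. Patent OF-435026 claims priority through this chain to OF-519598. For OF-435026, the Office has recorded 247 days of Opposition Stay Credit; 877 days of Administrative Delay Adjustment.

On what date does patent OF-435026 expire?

Earliest priority filing: 10 April 2014.
Base term: 10 April 2014 + 22 years → 10 April 2036.
Opposition Stay Credit: +247 days → 13 December 2036.
Administrative Delay Adjustment: +877 days → 9 May 2039.

2039-05-09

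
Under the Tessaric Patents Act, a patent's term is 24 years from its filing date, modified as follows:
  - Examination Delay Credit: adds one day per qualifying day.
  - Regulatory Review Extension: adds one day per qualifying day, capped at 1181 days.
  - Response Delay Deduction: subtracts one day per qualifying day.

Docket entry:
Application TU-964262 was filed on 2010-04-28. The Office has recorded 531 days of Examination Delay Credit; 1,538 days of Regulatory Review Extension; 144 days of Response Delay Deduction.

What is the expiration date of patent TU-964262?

2038-08-13

Base term: filing date + 24 years → 28 April 2034.
Examination Delay Credit: +531 days → 11 October 2035.
Regulatory Review Extension: 1538 days claimed exceeds the 1181-day cap, so +1181 days → 4 January 2039.
Response Delay Deduction: −144 days → 13 August 2038.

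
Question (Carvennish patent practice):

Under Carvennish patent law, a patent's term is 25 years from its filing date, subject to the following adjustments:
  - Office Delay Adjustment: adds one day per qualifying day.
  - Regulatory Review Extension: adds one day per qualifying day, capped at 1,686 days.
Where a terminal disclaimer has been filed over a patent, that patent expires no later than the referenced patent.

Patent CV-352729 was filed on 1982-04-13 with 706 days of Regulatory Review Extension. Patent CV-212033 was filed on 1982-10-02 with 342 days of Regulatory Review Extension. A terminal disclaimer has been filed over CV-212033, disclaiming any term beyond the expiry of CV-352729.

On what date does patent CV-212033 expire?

Natural term of CV-212033:
  Base: filing + 25 years → 2 October 2007.
  Regulatory Review Extension: 342 days (within the 1686-day cap) → +342 days → 8 September 2008.
Expiry of referenced patent CV-352729:
  Base: filing + 25 years → 13 April 2007.
  Regulatory Review Extension: 706 days (within the 1686-day cap) → +706 days → 19 March 2009.
Terminal disclaimer: CV-212033 expires on the earlier of 8 September 2008 and 19 March 2009.

September 8, 2008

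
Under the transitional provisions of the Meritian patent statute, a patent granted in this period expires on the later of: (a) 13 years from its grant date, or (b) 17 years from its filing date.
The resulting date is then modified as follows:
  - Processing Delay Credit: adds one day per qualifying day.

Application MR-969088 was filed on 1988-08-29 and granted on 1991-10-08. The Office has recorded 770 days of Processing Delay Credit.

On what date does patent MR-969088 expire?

2007-10-08

(a) grant + 13 years → 8 October 2004.
(b) filing + 17 years → 29 August 2005.
Later of the two: 29 August 2005.
Processing Delay Credit: +770 days → 8 October 2007.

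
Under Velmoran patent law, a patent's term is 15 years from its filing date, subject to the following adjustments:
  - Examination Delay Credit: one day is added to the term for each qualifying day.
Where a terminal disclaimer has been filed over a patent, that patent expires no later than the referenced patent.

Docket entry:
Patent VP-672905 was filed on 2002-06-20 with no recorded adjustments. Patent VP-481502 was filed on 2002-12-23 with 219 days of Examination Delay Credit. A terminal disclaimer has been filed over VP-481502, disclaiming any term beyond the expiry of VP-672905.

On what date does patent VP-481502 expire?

Natural term of VP-481502:
  Base: filing + 15 years → 23 December 2017.
  Examination Delay Credit: +219 days → 30 July 2018.
Expiry of referenced patent VP-672905:
  Base: filing + 15 years → 20 June 2017.
Terminal disclaimer: VP-481502 expires on the earlier of 30 July 2018 and 20 June 2017.

June 20, 2017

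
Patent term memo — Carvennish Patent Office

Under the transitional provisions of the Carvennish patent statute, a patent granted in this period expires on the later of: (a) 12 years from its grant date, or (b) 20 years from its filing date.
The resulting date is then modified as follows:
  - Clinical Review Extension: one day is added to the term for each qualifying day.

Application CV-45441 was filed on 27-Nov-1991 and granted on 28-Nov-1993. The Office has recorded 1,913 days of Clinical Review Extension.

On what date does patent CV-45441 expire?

2017-02-21

(a) grant + 12 years → 28 November 2005.
(b) filing + 20 years → 27 November 2011.
Later of the two: 27 November 2011.
Clinical Review Extension: +1913 days → 21 February 2017.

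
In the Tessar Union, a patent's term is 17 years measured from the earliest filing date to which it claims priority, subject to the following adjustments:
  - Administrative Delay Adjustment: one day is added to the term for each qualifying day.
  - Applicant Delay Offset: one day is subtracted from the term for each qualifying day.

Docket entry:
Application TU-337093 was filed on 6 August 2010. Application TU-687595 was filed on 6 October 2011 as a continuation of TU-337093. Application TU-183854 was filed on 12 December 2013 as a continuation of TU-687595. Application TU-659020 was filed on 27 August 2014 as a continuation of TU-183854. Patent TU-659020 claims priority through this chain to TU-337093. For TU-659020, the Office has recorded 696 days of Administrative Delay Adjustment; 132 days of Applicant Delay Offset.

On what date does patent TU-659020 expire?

Earliest priority filing: 6 August 2010.
Base term: 6 August 2010 + 17 years → 6 August 2027.
Administrative Delay Adjustment: +696 days → 2 July 2029.
Applicant Delay Offset: −132 days → 20 February 2029.

2029-02-20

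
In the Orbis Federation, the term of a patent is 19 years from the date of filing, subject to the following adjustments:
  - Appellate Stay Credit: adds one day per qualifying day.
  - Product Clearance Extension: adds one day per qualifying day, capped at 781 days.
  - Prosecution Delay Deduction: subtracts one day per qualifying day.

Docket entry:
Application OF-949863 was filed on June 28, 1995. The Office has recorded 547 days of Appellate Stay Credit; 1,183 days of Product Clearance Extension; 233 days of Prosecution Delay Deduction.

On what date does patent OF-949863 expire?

Base term: filing date + 19 years → 28 June 2014.
Appellate Stay Credit: +547 days → 27 December 2015.
Product Clearance Extension: 1183 days claimed exceeds the 781-day cap, so +781 days → 15 February 2018.
Prosecution Delay Deduction: −233 days → 27 June 2017.

June 27, 2017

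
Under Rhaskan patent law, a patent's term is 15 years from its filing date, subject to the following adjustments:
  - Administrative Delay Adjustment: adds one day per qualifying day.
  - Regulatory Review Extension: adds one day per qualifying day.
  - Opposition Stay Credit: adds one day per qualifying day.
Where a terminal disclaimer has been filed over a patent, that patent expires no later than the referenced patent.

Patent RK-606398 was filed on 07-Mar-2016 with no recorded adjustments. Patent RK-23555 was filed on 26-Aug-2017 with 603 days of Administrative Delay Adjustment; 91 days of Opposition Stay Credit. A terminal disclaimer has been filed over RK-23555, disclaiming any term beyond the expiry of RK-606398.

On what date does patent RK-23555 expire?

2031-03-07

Natural term of RK-23555:
  Base: filing + 15 years → 26 August 2032.
  Administrative Delay Adjustment: +603 days → 21 April 2034.
  Opposition Stay Credit: +91 days → 21 July 2034.
Expiry of referenced patent RK-606398:
  Base: filing + 15 years → 7 March 2031.
Terminal disclaimer: RK-23555 expires on the earlier of 21 July 2034 and 7 March 2031.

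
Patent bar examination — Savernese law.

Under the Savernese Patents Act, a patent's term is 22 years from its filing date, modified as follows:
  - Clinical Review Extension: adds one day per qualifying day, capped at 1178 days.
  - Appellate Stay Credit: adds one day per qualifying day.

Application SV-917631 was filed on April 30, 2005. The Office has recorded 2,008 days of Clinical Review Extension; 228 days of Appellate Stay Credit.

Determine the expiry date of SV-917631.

Base term: filing date + 22 years → 30 April 2027.
Clinical Review Extension: 2008 days claimed exceeds the 1178-day cap, so +1178 days → 21 July 2030.
Appellate Stay Credit: +228 days → 6 March 2031.

March 6, 2031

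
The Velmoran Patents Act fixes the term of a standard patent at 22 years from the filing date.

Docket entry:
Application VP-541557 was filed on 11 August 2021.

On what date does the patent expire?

Filing date + 22 years → 11 August 2043.

2043-08-11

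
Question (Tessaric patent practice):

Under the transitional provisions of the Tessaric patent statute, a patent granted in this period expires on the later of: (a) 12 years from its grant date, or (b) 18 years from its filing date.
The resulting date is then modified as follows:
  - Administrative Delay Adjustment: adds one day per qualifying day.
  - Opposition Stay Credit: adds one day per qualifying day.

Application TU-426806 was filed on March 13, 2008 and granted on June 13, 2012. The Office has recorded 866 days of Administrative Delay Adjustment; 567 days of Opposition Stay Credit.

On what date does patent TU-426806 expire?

(a) grant + 12 years → 13 June 2024.
(b) filing + 18 years → 13 March 2026.
Later of the two: 13 March 2026.
Administrative Delay Adjustment: +866 days → 26 July 2028.
Opposition Stay Credit: +567 days → 13 February 2030.

February 13, 2030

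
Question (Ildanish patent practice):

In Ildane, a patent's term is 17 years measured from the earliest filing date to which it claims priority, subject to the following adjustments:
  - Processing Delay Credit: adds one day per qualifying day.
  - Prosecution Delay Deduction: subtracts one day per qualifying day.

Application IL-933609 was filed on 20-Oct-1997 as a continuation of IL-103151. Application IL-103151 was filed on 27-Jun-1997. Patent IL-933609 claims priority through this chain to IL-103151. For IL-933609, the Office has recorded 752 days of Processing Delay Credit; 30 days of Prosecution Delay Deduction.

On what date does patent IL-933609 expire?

June 18, 2016

Earliest priority filing: 27 June 1997.
Base term: 27 June 1997 + 17 years → 27 June 2014.
Processing Delay Credit: +752 days → 18 July 2016.
Prosecution Delay Deduction: −30 days → 18 June 2016.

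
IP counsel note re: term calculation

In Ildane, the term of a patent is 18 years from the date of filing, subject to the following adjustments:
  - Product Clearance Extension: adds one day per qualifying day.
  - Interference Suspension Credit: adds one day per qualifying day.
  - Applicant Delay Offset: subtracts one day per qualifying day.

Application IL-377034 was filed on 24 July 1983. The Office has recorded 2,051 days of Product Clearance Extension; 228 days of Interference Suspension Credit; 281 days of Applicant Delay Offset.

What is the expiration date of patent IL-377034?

Base term: filing date + 18 years → 24 July 2001.
Product Clearance Extension: +2051 days → 6 March 2007.
Interference Suspension Credit: +228 days → 20 October 2007.
Applicant Delay Offset: −281 days → 12 January 2007.

2007-01-12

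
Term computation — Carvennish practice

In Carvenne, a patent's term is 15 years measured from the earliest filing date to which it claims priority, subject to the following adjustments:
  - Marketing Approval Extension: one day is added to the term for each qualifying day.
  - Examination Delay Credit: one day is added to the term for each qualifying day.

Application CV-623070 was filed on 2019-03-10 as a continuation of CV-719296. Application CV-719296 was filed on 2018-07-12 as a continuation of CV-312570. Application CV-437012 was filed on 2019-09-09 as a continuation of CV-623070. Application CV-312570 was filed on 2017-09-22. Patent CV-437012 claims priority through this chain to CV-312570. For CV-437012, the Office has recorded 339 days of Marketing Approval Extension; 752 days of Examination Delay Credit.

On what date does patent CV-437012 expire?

Earliest priority filing: 22 September 2017.
Base term: 22 September 2017 + 15 years → 22 September 2032.
Marketing Approval Extension: +339 days → 27 August 2033.
Examination Delay Credit: +752 days → 18 September 2035.

2035-09-18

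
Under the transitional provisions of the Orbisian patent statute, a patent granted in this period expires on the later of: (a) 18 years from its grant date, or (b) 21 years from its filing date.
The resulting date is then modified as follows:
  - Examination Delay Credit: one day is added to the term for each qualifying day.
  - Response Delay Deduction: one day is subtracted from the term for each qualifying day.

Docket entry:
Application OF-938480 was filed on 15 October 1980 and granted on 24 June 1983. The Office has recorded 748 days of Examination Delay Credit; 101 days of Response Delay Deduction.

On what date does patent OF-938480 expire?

2003-07-24

(a) grant + 18 years → 24 June 2001.
(b) filing + 21 years → 15 October 2001.
Later of the two: 15 October 2001.
Examination Delay Credit: +748 days → 2 November 2003.
Response Delay Deduction: −101 days → 24 July 2003.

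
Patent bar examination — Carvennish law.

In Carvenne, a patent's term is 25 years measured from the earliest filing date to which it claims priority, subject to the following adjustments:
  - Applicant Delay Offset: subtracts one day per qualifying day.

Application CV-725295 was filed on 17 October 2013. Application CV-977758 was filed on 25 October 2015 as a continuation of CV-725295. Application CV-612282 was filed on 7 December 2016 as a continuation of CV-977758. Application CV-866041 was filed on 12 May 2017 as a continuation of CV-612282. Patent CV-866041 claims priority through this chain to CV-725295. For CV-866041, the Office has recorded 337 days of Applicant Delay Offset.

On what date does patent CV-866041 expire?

Earliest priority filing: 17 October 2013.
Base term: 17 October 2013 + 25 years → 17 October 2038.
Applicant Delay Offset: −337 days → 14 November 2037.

2037-11-14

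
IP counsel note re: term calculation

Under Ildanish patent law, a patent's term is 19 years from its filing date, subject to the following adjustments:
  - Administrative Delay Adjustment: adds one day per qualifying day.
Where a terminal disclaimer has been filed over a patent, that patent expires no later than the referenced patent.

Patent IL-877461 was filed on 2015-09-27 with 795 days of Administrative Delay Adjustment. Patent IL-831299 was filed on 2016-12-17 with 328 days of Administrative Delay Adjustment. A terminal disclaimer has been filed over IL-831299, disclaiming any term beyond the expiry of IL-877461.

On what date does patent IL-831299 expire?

Natural term of IL-831299:
  Base: filing + 19 years → 17 December 2035.
  Administrative Delay Adjustment: +328 days → 9 November 2036.
Expiry of referenced patent IL-877461:
  Base: filing + 19 years → 27 September 2034.
  Administrative Delay Adjustment: +795 days → 30 November 2036.
Terminal disclaimer: IL-831299 expires on the earlier of 9 November 2036 and 30 November 2036.

November 9, 2036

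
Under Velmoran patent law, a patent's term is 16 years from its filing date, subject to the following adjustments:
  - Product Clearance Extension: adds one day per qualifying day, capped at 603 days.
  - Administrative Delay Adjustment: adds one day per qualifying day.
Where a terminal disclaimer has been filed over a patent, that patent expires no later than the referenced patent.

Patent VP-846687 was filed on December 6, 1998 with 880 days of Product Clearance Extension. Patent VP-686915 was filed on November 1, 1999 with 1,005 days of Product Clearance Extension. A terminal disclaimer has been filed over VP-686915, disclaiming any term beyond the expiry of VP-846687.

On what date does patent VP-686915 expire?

Natural term of VP-686915:
  Base: filing + 16 years → 1 November 2015.
  Product Clearance Extension: 1005 days claimed exceeds the 603-day cap, so +603 days → 26 June 2017.
Expiry of referenced patent VP-846687:
  Base: filing + 16 years → 6 December 2014.
  Product Clearance Extension: 880 days claimed exceeds the 603-day cap, so +603 days → 31 July 2016.
Terminal disclaimer: VP-686915 expires on the earlier of 26 June 2017 and 31 July 2016.

2016-07-31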